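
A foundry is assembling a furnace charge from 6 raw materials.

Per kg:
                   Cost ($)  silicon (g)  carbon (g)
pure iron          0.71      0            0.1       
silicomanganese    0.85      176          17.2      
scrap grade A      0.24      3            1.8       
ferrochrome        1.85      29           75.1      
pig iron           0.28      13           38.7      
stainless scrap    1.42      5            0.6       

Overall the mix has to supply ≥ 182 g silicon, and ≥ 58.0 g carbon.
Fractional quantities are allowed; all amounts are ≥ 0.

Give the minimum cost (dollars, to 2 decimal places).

$1.11

Let x1 = kg of pure iron, x2 = kg of silicomanganese, x3 = kg of scrap grade A, x4 = kg of ferrochrome, x5 = kg of pig iron, x6 = kg of stainless scrap.
Minimise 0.71x1 + 0.85x2 + 0.24x3 + 1.85x4 + 0.28x5 + 1.42x6 subject to:
  176x2 + 3x3 + 29x4 + 13x5 + 5x6 ≥ 182   (silicon)
  0.1x1 + 17.2x2 + 1.8x3 + 75.1x4 + 38.7x5 + 0.6x6 ≥ 58   (carbon)
  x1, x2, x3, x4, x5, x6 ≥ 0.
The minimum-cost mix takes nothing from pure iron, scrap grade A, ferrochrome, stainless scrap — only silicomanganese, pig iron. There the silicon and carbon constraints are tight.
Optimal quantities: silicomanganese = 0.9547 kg, pig iron = 1.074 kg.
Total cost: 0.85·0.9547 + 0.28·1.074 = 1.1122.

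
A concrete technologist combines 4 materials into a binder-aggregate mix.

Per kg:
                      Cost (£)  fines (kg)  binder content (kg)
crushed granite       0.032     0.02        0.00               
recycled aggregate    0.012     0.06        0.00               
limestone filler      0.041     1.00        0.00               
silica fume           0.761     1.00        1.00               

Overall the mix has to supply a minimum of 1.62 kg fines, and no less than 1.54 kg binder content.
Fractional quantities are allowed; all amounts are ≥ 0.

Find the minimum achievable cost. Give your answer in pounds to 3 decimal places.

£1.175

Treat it as an LP. Let x1 = kg of crushed granite, x2 = kg of recycled aggregate, x3 = kg of limestone filler, x4 = kg of silica fume.
min 0.032x1 + 0.012x2 + 0.041x3 + 0.761x4 with:
  0.02x1 + 0.06x2 + 1x3 + 1x4 ≥ 1.62   (fines)
  1x4 ≥ 1.54   (binder content)
  x1, x2, x3, x4 ≥ 0.
The cheapest feasible vertex uses only limestone filler, silica fume; crushed granite, recycled aggregate are not used. The fines and binder content requirements are met with equality.
Solving gives x3 = 0.08, x4 = 1.54.
Objective = 0.041·0.08 + 0.761·1.54 = 1.17522.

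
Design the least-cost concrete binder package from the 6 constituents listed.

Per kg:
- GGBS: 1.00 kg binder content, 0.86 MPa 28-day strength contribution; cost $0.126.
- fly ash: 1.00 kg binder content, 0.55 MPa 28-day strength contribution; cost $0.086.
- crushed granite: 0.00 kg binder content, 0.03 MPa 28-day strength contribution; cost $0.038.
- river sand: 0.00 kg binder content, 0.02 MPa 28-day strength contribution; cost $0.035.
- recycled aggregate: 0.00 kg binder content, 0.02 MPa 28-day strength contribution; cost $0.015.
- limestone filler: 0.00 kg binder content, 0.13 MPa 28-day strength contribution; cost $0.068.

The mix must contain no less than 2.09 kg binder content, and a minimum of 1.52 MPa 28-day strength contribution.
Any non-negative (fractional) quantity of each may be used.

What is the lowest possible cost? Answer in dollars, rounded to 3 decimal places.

This is a linear program. Let x1 = kg of GGBS, x2 = kg of fly ash, x3 = kg of crushed granite, x4 = kg of river sand, x5 = kg of recycled aggregate, x6 = kg of limestone filler.
min 0.126x1 + 0.086x2 + 0.038x3 + 0.035x4 + 0.015x5 + 0.068x6 subject to:
  1x1 + 1x2 ≥ 2.09   (binder content)
  0.86x1 + 0.55x2 + 0.03x3 + 0.02x4 + 0.02x5 + 0.13x6 ≥ 1.52   (28-day strength contribution)
  x1, x2, x3, x4, x5, x6 ≥ 0.
The minimum-cost mix takes nothing from crushed granite, river sand, recycled aggregate, limestone filler — only GGBS, fly ash. Binding constraints: binder content and 28-day strength contribution.
So GGBS = 1.195 kg, fly ash = 0.8948 kg.
Hence cost = 0.126·1.195 + 0.086·0.8948 = $0.22752.

$0.228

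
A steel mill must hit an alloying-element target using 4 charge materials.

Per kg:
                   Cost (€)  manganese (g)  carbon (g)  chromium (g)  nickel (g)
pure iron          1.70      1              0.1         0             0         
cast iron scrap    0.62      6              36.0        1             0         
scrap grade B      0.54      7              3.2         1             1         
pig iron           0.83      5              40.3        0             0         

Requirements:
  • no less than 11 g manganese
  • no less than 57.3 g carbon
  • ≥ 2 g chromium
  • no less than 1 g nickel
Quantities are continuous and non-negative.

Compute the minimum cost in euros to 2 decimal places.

Let x1 = kg of pure iron, x2 = kg of cast iron scrap, x3 = kg of scrap grade B, x4 = kg of pig iron.
Minimise 1.7x1 + 0.62x2 + 0.54x3 + 0.83x4 with:
  1x1 + 6x2 + 7x3 + 5x4 ≥ 11   (manganese)
  0.1x1 + 36x2 + 3.2x3 + 40.3x4 ≥ 57.3   (carbon)
  1x2 + 1x3 ≥ 2   (chromium)
  1x3 ≥ 1   (nickel)
  x1, x2, x3, x4 ≥ 0.
The optimal basis is {cast iron scrap, scrap grade B}; pure iron, pig iron drop out. Binding constraints: carbon and nickel.
Solving gives x2 = 1.503, x3 = 1.
Hence cost = 0.62·1.503 + 0.54·1 = €1.4719.

€1.47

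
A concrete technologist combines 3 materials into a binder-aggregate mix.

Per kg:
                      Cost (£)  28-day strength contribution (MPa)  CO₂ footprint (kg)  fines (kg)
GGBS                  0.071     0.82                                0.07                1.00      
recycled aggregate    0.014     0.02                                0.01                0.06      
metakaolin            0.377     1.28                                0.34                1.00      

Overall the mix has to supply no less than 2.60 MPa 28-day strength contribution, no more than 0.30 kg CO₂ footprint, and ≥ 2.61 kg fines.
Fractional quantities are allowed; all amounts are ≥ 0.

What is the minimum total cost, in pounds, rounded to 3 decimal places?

£0.225

Treat it as an LP. Let x1 = kg of GGBS, x2 = kg of recycled aggregate, x3 = kg of metakaolin.
Minimise 0.071x1 + 0.014x2 + 0.377x3 subject to:
  0.82x1 + 0.02x2 + 1.28x3 ≥ 2.6   (28-day strength contribution)
  0.07x1 + 0.01x2 + 0.34x3 ≤ 0.3   (CO₂ footprint)
  1x1 + 0.06x2 + 1x3 ≥ 2.61   (fines)
  x1, x2, x3 ≥ 0.
The cheapest feasible vertex uses only GGBS; recycled aggregate, metakaolin are not used. There the 28-day strength contribution constraint is tight.
That vertex is x1 = 3.171.
Cost = 0.071·3.171 = 0.22514.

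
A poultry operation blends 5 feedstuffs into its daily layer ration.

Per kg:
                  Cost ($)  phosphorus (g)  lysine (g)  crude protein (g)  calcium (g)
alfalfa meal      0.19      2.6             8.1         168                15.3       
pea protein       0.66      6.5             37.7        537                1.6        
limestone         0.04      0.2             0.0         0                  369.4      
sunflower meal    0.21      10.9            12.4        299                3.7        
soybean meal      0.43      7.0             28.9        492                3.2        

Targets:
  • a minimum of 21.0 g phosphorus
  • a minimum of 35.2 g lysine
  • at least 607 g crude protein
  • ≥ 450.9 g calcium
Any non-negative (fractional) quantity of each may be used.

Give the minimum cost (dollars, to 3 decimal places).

Let x1 = kg of alfalfa meal, x2 = kg of pea protein, x3 = kg of limestone, x4 = kg of sunflower meal, x5 = kg of soybean meal.
Minimise 0.19x1 + 0.66x2 + 0.04x3 + 0.21x4 + 0.43x5 subject to:
  2.6x1 + 6.5x2 + 0.2x3 + 10.9x4 + 7x5 ≥ 21   (phosphorus)
  8.1x1 + 37.7x2 + 12.4x4 + 28.9x5 ≥ 35.2   (lysine)
  168x1 + 537x2 + 299x4 + 492x5 ≥ 607   (crude protein)
  15.3x1 + 1.6x2 + 369.4x3 + 3.7x4 + 3.2x5 ≥ 450.9   (calcium)
  x1, x2, x3, x4, x5 ≥ 0.
At the optimum only limestone, sunflower meal, soybean meal are positive (alfalfa meal, pea protein = 0). There the phosphorus, lysine, calcium constraints are tight.
So limestone = 1.2 kg, sunflower meal = 1.549 kg, soybean meal = 0.5532 kg.
Hence cost = 0.04·1.2 + 0.21·1.549 + 0.43·0.5532 = $0.61117.

$0.611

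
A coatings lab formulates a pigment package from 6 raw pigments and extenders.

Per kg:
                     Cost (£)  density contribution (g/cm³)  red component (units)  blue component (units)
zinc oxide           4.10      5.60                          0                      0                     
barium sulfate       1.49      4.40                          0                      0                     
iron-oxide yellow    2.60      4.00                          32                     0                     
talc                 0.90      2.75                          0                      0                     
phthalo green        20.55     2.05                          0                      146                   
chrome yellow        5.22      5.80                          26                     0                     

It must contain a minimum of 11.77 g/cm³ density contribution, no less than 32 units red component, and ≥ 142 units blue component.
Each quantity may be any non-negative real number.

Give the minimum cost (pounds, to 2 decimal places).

£24.48

Set it up as a linear program. Let x1 = kg of zinc oxide, x2 = kg of barium sulfate, x3 = kg of iron-oxide yellow, x4 = kg of talc, x5 = kg of phthalo green, x6 = kg of chrome yellow.
min 4.1x1 + 1.49x2 + 2.6x3 + 0.9x4 + 20.55x5 + 5.22x6 subject to:
  5.6x1 + 4.4x2 + 4x3 + 2.75x4 + 2.05x5 + 5.8x6 ≥ 11.77   (density contribution)
  32x3 + 26x6 ≥ 32   (red component)
  146x5 ≥ 142   (blue component)
  x1, x2, x3, x4, x5, x6 ≥ 0.
At the optimum only iron-oxide yellow, talc, phthalo green are positive (zinc oxide, barium sulfate, chrome yellow = 0). There the density contribution, red component, blue component constraints are tight.
Optimal quantities: iron-oxide yellow = 1 kg, talc = 2.1 kg, phthalo green = 0.9726 kg.
Cost = 2.6·1 + 0.9·2.1 + 20.55·0.9726 = 24.4769.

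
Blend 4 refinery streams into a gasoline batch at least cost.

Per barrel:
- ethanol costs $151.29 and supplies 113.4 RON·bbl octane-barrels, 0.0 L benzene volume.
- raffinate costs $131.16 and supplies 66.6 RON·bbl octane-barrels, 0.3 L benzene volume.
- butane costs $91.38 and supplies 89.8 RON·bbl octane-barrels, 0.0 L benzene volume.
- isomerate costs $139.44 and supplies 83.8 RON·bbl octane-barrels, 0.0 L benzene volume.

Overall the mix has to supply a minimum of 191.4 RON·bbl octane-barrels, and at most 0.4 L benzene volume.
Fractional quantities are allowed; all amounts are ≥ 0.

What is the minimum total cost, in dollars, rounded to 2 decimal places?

Let x1 = barrels of ethanol, x2 = barrels of raffinate, x3 = barrels of butane, x4 = barrels of isomerate.
min 151.29x1 + 131.16x2 + 91.38x3 + 139.44x4 subject to:
  113.4x1 + 66.6x2 + 89.8x3 + 83.8x4 ≥ 191.4   (octane-barrels)
  0.3x2 ≤ 0.4   (benzene volume)
  x1, x2, x3, x4 ≥ 0.
The cheapest feasible vertex uses only butane; ethanol, raffinate, isomerate are not used. The octane-barrels requirement is met with equality.
Optimal quantities: butane = 2.1314 barrels.
Hence cost = 91.38·2.1314 = $194.7673.

$194.77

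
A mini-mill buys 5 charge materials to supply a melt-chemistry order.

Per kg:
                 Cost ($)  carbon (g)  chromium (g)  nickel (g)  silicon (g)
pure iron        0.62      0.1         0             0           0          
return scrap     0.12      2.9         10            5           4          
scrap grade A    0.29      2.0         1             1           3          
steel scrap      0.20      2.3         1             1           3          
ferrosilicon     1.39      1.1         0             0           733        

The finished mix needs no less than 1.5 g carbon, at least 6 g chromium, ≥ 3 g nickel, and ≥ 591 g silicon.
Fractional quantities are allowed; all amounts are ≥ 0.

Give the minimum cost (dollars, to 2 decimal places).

$1.19

This is a linear program. Let x1 = kg of pure iron, x2 = kg of return scrap, x3 = kg of scrap grade A, x4 = kg of steel scrap, x5 = kg of ferrosilicon.
Minimise 0.62x1 + 0.12x2 + 0.29x3 + 0.2x4 + 1.39x5 subject to:
  0.1x1 + 2.9x2 + 2x3 + 2.3x4 + 1.1x5 ≥ 1.5   (carbon)
  10x2 + 1x3 + 1x4 ≥ 6   (chromium)
  5x2 + 1x3 + 1x4 ≥ 3   (nickel)
  4x2 + 3x3 + 3x4 + 733x5 ≥ 591   (silicon)
  x1, x2, x3, x4, x5 ≥ 0.
At the optimum only return scrap, ferrosilicon are positive (pure iron, scrap grade A, steel scrap = 0). The chromium, nickel, silicon requirements are met with equality.
Optimal quantities: return scrap = 0.6 kg, ferrosilicon = 0.803 kg.
Hence cost = 0.12·0.6 + 1.39·0.803 = $1.1882.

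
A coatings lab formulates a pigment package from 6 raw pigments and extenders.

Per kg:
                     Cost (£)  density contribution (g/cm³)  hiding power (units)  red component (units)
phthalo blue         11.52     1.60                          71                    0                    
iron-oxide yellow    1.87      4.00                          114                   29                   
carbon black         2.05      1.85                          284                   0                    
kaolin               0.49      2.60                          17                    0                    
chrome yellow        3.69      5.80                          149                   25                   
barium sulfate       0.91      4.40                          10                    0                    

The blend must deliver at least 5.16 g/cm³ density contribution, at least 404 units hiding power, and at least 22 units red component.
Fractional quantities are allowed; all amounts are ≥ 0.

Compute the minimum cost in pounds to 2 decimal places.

This is a linear program. Let x1 = kg of phthalo blue, x2 = kg of iron-oxide yellow, x3 = kg of carbon black, x4 = kg of kaolin, x5 = kg of chrome yellow, x6 = kg of barium sulfate.
Minimize 11.52x1 + 1.87x2 + 2.05x3 + 0.49x4 + 3.69x5 + 0.91x6 subject to:
  1.6x1 + 4x2 + 1.85x3 + 2.6x4 + 5.8x5 + 4.4x6 ≥ 5.16   (density contribution)
  71x1 + 114x2 + 284x3 + 17x4 + 149x5 + 10x6 ≥ 404   (hiding power)
  29x2 + 25x5 ≥ 22   (red component)
  x1, x2, x3, x4, x5, x6 ≥ 0.
At the optimum only iron-oxide yellow, carbon black, kaolin are positive (phthalo blue, chrome yellow, barium sulfate = 0). Binding constraints: density contribution, hiding power, red component.
Solving gives x2 = 0.7586, x3 = 1.117, x4 = 0.02297.
Total cost: 1.87·0.7586 + 2.05·1.117 + 0.49·0.02297 = 3.7197.

£3.72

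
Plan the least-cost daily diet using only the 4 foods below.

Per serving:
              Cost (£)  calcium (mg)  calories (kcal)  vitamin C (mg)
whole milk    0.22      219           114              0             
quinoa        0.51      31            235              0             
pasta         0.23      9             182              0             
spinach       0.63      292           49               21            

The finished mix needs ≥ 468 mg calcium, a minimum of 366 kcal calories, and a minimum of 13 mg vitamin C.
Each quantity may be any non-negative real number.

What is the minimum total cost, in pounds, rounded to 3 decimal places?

£0.911

This is a linear program. Let x1 = servings of whole milk, x2 = servings of quinoa, x3 = servings of pasta, x4 = servings of spinach.
min 0.22x1 + 0.51x2 + 0.23x3 + 0.63x4 subject to:
  219x1 + 31x2 + 9x3 + 292x4 ≥ 468   (calcium)
  114x1 + 235x2 + 182x3 + 49x4 ≥ 366   (calories)
  21x4 ≥ 13   (vitamin C)
  x1, x2, x3, x4 ≥ 0.
The optimal basis is {whole milk, pasta, spinach}; quinoa drops out. There the calcium, calories, vitamin C constraints are tight.
Optimal quantities: whole milk = 1.2684 servings, pasta = 1.0498 servings, spinach = 0.61905 servings.
Hence cost = 0.22·1.2684 + 0.23·1.0498 + 0.63·0.61905 = £0.910504.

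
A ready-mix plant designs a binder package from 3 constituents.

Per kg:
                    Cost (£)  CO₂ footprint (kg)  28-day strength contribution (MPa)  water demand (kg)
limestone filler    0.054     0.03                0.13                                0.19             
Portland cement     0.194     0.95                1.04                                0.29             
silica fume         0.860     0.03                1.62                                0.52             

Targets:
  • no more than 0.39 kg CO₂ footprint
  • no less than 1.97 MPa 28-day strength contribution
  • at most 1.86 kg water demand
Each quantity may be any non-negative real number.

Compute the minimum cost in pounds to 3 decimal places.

£0.873

This is a linear program. Let x1 = kg of limestone filler, x2 = kg of Portland cement, x3 = kg of silica fume.
min 0.054x1 + 0.194x2 + 0.86x3 s.t.:
  0.03x1 + 0.95x2 + 0.03x3 ≤ 0.39   (CO₂ footprint)
  0.13x1 + 1.04x2 + 1.62x3 ≥ 1.97   (28-day strength contribution)
  0.19x1 + 0.29x2 + 0.52x3 ≤ 1.86   (water demand)
  x1, x2, x3 ≥ 0.
The optimal mix uses every input. Binding constraints: CO₂ footprint, 28-day strength contribution, water demand.
Optimal quantities: limestone filler = 8.319 kg, Portland cement = 0.1332 kg, silica fume = 0.463 kg.
Cost = 0.054·8.319 + 0.194·0.1332 + 0.86·0.463 = 0.87325.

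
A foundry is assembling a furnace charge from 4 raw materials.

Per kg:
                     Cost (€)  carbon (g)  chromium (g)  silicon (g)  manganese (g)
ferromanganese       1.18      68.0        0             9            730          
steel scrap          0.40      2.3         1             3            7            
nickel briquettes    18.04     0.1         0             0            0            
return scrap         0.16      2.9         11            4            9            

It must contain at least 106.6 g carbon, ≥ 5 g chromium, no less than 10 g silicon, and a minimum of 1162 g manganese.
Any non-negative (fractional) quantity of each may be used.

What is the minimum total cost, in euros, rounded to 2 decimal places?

Set it up as a linear program. Let x1 = kg of ferromanganese, x2 = kg of steel scrap, x3 = kg of nickel briquettes, x4 = kg of return scrap.
Minimize 1.18x1 + 0.4x2 + 18.04x3 + 0.16x4 subject to:
  68x1 + 2.3x2 + 0.1x3 + 2.9x4 ≥ 106.6   (carbon)
  1x2 + 11x4 ≥ 5   (chromium)
  9x1 + 3x2 + 4x4 ≥ 10   (silicon)
  730x1 + 7x2 + 9x4 ≥ 1162   (manganese)
  x1, x2, x3, x4 ≥ 0.
The minimum-cost mix takes nothing from steel scrap, nickel briquettes — only ferromanganese, return scrap. Binding constraints: chromium and manganese.
That vertex is x1 = 1.586, x4 = 0.4545.
Hence cost = 1.18·1.586 + 0.16·0.4545 = €1.9442.

€1.94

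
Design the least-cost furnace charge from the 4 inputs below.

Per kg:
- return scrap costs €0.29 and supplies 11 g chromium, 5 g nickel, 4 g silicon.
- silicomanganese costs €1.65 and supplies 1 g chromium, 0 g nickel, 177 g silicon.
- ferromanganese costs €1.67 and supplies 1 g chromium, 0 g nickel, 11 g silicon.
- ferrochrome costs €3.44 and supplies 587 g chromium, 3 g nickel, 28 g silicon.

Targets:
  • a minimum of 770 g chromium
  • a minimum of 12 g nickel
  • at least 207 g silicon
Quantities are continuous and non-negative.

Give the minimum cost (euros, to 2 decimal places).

Let x1 = kg of return scrap, x2 = kg of silicomanganese, x3 = kg of ferromanganese, x4 = kg of ferrochrome.
Minimise 0.29x1 + 1.65x2 + 1.67x3 + 3.44x4 subject to:
  11x1 + 1x2 + 1x3 + 587x4 ≥ 770   (chromium)
  5x1 + 3x4 ≥ 12   (nickel)
  4x1 + 177x2 + 11x3 + 28x4 ≥ 207   (silicon)
  x1, x2, x3, x4 ≥ 0.
The minimum-cost mix takes nothing from ferromanganese — only return scrap, silicomanganese, ferrochrome. There the chromium, nickel, silicon constraints are tight.
So return scrap = 1.632 kg, silicomanganese = 0.9302 kg, ferrochrome = 1.28 kg.
Objective = 0.29·1.632 + 1.65·0.9302 + 3.44·1.28 = 6.4113.

€6.41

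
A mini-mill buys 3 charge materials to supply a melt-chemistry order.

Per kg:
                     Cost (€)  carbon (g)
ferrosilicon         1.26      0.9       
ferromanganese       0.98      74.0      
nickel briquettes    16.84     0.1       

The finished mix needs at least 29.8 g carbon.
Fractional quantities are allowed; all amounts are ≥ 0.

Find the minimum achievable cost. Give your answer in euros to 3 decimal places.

€0.395

Treat it as an LP. Let x1 = kg of ferrosilicon, x2 = kg of ferromanganese, x3 = kg of nickel briquettes.
min 1.26x1 + 0.98x2 + 16.84x3 subject to:
  0.9x1 + 74x2 + 0.1x3 ≥ 29.8   (carbon)
  x1, x2, x3 ≥ 0.
The optimal basis is {ferromanganese}; ferrosilicon, nickel briquettes drop out. The carbon requirement is met with equality.
Optimal quantities: ferromanganese = 0.4027 kg.
Hence cost = 0.98·0.4027 = €0.39465.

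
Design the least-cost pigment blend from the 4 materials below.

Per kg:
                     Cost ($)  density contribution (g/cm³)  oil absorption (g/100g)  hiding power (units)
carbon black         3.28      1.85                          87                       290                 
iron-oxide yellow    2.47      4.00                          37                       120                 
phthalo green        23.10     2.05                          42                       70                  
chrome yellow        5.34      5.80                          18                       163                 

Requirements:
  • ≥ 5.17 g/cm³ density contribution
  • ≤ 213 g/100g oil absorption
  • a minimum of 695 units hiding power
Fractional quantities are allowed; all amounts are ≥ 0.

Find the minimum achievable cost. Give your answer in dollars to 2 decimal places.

$8.11

Treat it as an LP. Let x1 = kg of carbon black, x2 = kg of iron-oxide yellow, x3 = kg of phthalo green, x4 = kg of chrome yellow.
Minimise 3.28x1 + 2.47x2 + 23.1x3 + 5.34x4 subject to:
  1.85x1 + 4x2 + 2.05x3 + 5.8x4 ≥ 5.17   (density contribution)
  87x1 + 37x2 + 42x3 + 18x4 ≤ 213   (oil absorption)
  290x1 + 120x2 + 70x3 + 163x4 ≥ 695   (hiding power)
  x1, x2, x3, x4 ≥ 0.
The optimal basis is {carbon black, iron-oxide yellow}; phthalo green, chrome yellow drop out. The density contribution and hiding power requirements are met with equality.
That vertex is x1 = 2.302, x2 = 0.2277.
Hence cost = 3.28·2.302 + 2.47·0.2277 = $8.1130.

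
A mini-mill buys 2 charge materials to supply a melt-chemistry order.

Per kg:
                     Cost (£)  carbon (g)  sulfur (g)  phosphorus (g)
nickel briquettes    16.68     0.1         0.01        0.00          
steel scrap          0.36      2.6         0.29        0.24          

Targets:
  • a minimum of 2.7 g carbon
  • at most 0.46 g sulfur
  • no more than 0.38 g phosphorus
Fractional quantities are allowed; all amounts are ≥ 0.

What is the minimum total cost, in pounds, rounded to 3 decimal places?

Let x1 = kg of nickel briquettes, x2 = kg of steel scrap.
Minimize 16.68x1 + 0.36x2 with:
  0.1x1 + 2.6x2 ≥ 2.7   (carbon)
  0.01x1 + 0.29x2 ≤ 0.46   (sulfur)
  0.24x2 ≤ 0.38   (phosphorus)
  x1, x2 ≥ 0.
At the optimum only steel scrap is positive (nickel briquettes = 0). The carbon requirement is met with equality.
That vertex is x2 = 1.038.
Objective = 0.36·1.038 = 0.37368.

£0.374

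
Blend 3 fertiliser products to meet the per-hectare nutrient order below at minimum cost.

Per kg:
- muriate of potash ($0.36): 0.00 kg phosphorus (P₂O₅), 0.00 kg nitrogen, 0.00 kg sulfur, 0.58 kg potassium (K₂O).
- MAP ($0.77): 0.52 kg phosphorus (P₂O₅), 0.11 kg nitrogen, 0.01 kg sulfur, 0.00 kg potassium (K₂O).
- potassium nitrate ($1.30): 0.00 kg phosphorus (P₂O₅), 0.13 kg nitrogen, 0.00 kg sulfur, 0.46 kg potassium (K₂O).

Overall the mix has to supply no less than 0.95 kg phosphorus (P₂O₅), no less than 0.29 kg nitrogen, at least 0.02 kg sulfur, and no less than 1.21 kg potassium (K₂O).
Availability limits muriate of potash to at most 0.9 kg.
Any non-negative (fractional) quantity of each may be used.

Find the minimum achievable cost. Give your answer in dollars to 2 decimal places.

$3.81

This is a linear program. Let x1 = kg of muriate of potash, x2 = kg of MAP, x3 = kg of potassium nitrate.
Minimize 0.36x1 + 0.77x2 + 1.3x3 subject to:
  0.52x2 ≥ 0.95   (phosphorus (P₂O₅))
  0.11x2 + 0.13x3 ≥ 0.29   (nitrogen)
  0.01x2 ≥ 0.02   (sulfur)
  0.58x1 + 0.46x3 ≥ 1.21   (potassium (K₂O))
  x1 ≤ 0.9
  x1, x2, x3 ≥ 0.
The optimal mix uses every input. Binding constraints: sulfur, potassium (K₂O), the muriate of potash cap.
Solving gives x1 = 0.9, x2 = 2, x3 = 1.496.
Hence cost = 0.36·0.9 + 0.77·2 + 1.3·1.496 = $3.8088.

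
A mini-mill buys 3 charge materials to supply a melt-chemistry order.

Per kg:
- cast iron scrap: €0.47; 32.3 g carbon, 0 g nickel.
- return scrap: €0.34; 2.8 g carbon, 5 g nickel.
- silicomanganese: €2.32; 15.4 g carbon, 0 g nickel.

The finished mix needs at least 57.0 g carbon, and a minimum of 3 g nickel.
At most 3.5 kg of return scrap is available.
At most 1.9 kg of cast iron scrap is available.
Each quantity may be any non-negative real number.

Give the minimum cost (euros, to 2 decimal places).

Treat it as an LP. Let x1 = kg of cast iron scrap, x2 = kg of return scrap, x3 = kg of silicomanganese.
min 0.47x1 + 0.34x2 + 2.32x3 subject to:
  32.3x1 + 2.8x2 + 15.4x3 ≥ 57   (carbon)
  5x2 ≥ 3   (nickel)
  x2 ≤ 3.5
  x1 ≤ 1.9
  x1, x2, x3 ≥ 0.
The optimal basis is {cast iron scrap, return scrap}; silicomanganese drops out. The carbon and nickel requirements are met with equality.
So cast iron scrap = 1.713 kg, return scrap = 0.6 kg.
Hence cost = 0.47·1.713 + 0.34·0.6 = €1.0091.

€1.01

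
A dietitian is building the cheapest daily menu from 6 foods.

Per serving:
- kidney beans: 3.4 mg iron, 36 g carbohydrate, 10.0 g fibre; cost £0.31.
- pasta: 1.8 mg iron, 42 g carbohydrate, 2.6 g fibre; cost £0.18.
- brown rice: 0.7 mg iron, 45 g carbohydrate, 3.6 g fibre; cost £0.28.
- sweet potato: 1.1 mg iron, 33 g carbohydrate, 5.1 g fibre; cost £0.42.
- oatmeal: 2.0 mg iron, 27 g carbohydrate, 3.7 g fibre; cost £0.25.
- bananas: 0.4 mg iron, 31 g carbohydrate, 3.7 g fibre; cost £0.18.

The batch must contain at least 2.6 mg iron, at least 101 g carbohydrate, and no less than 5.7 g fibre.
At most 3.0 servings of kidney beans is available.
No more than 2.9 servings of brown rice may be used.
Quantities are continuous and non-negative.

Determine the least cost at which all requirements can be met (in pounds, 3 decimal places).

Treat it as an LP. Let x1 = servings of kidney beans, x2 = servings of pasta, x3 = servings of brown rice, x4 = servings of sweet potato, x5 = servings of oatmeal, x6 = servings of bananas.
Minimise 0.31x1 + 0.18x2 + 0.28x3 + 0.42x4 + 0.25x5 + 0.18x6 with:
  3.4x1 + 1.8x2 + 0.7x3 + 1.1x4 + 2x5 + 0.4x6 ≥ 2.6   (iron)
  36x1 + 42x2 + 45x3 + 33x4 + 27x5 + 31x6 ≥ 101   (carbohydrate)
  10x1 + 2.6x2 + 3.6x3 + 5.1x4 + 3.7x5 + 3.7x6 ≥ 5.7   (fibre)
  x1 ≤ 3
  x3 ≤ 2.9
  x1, x2, x3, x4, x5, x6 ≥ 0.
The minimum-cost mix takes nothing from kidney beans, brown rice, sweet potato, oatmeal, bananas — only pasta. Binding constraint: carbohydrate.
Optimal quantities: pasta = 2.405 servings.
Hence cost = 0.18·2.405 = £0.43290.

£0.433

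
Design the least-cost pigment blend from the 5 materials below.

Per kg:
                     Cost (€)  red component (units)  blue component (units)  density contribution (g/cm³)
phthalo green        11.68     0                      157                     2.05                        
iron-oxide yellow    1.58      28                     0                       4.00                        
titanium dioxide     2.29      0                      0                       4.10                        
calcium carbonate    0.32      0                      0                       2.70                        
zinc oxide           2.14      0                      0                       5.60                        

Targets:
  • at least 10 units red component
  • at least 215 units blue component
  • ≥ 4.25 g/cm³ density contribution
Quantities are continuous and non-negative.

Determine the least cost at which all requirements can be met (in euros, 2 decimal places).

€16.56

Let x1 = kg of phthalo green, x2 = kg of iron-oxide yellow, x3 = kg of titanium dioxide, x4 = kg of calcium carbonate, x5 = kg of zinc oxide.
Minimize 11.68x1 + 1.58x2 + 2.29x3 + 0.32x4 + 2.14x5 subject to:
  28x2 ≥ 10   (red component)
  157x1 ≥ 215   (blue component)
  2.05x1 + 4x2 + 4.1x3 + 2.7x4 + 5.6x5 ≥ 4.25   (density contribution)
  x1, x2, x3, x4, x5 ≥ 0.
The minimum-cost mix takes nothing from titanium dioxide, zinc oxide — only phthalo green, iron-oxide yellow, calcium carbonate. Binding constraints: red component, blue component, density contribution.
Solving gives x1 = 1.369, x2 = 0.3571, x4 = 0.005224.
Total cost: 11.68·1.369 + 1.58·0.3571 + 0.32·0.005224 = 16.5558.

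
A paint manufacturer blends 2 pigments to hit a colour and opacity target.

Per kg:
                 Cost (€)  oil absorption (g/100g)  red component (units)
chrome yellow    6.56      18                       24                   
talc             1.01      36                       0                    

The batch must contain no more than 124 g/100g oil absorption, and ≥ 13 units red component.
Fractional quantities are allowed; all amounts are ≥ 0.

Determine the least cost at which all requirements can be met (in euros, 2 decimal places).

Let x1 = kg of chrome yellow, x2 = kg of talc.
Minimize 6.56x1 + 1.01x2 with:
  18x1 + 36x2 ≤ 124   (oil absorption)
  24x1 ≥ 13   (red component)
  x1, x2 ≥ 0.
The minimum-cost mix takes nothing from talc — only chrome yellow. Binding constraint: red component.
Optimal quantities: chrome yellow = 0.5417 kg.
Hence cost = 6.56·0.5417 = €3.5536.

€3.55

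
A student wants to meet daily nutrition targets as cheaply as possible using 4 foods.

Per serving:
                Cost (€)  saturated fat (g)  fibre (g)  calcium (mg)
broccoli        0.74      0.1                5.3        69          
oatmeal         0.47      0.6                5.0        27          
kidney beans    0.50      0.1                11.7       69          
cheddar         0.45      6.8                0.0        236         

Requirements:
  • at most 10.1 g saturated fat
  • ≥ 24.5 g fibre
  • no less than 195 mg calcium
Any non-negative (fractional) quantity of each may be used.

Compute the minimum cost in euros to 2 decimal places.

Treat it as an LP. Let x1 = servings of broccoli, x2 = servings of oatmeal, x3 = servings of kidney beans, x4 = servings of cheddar.
min 0.74x1 + 0.47x2 + 0.5x3 + 0.45x4 with:
  0.1x1 + 0.6x2 + 0.1x3 + 6.8x4 ≤ 10.1   (saturated fat)
  5.3x1 + 5x2 + 11.7x3 ≥ 24.5   (fibre)
  69x1 + 27x2 + 69x3 + 236x4 ≥ 195   (calcium)
  x1, x2, x3, x4 ≥ 0.
The optimal basis is {kidney beans, cheddar}; broccoli, oatmeal drop out. There the fibre and calcium constraints are tight.
Solving gives x3 = 2.094, x4 = 0.214.
Cost = 0.5·2.094 + 0.45·0.214 = 1.1433.

€1.14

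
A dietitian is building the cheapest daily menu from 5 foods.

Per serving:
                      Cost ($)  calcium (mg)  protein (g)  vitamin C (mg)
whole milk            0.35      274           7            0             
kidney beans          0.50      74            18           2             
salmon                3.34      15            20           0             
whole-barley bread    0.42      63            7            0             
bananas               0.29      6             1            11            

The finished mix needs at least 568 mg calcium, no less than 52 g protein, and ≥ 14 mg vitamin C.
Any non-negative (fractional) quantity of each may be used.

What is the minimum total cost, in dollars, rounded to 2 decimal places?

$1.89

Let x1 = servings of whole milk, x2 = servings of kidney beans, x3 = servings of salmon, x4 = servings of whole-barley bread, x5 = servings of bananas.
Minimize 0.35x1 + 0.5x2 + 3.34x3 + 0.42x4 + 0.29x5 with:
  274x1 + 74x2 + 15x3 + 63x4 + 6x5 ≥ 568   (calcium)
  7x1 + 18x2 + 20x3 + 7x4 + 1x5 ≥ 52   (protein)
  2x2 + 11x5 ≥ 14   (vitamin C)
  x1, x2, x3, x4, x5 ≥ 0.
The minimum-cost mix takes nothing from salmon, whole-barley bread — only whole milk, kidney beans, bananas. The calcium, protein, vitamin C requirements are met with equality.
That vertex is x1 = 1.438, x2 = 2.282, x5 = 0.8578.
Hence cost = 0.35·1.438 + 0.5·2.282 + 0.29·0.8578 = $1.8931.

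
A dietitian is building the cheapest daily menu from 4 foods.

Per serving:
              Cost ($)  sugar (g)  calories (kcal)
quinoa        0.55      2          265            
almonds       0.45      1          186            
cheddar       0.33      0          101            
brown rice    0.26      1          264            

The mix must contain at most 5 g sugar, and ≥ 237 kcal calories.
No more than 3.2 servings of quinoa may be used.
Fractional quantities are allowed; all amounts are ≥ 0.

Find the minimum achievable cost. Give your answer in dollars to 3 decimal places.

Set it up as a linear program. Let x1 = servings of quinoa, x2 = servings of almonds, x3 = servings of cheddar, x4 = servings of brown rice.
min 0.55x1 + 0.45x2 + 0.33x3 + 0.26x4 with:
  2x1 + 1x2 + 1x4 ≤ 5   (sugar)
  265x1 + 186x2 + 101x3 + 264x4 ≥ 237   (calories)
  x1 ≤ 3.2
  x1, x2, x3, x4 ≥ 0.
At the optimum only brown rice is positive (quinoa, almonds, cheddar = 0). There the calories constraint is tight.
So brown rice = 0.8977 servings.
Hence cost = 0.26·0.8977 = $0.23340.

$0.233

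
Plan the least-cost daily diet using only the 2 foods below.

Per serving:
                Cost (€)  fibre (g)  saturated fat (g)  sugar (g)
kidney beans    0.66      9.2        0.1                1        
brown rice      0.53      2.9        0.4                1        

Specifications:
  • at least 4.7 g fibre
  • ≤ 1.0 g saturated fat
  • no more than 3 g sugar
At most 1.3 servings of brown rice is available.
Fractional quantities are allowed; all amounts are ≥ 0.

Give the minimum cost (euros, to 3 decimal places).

Set it up as a linear program. Let x1 = servings of kidney beans, x2 = servings of brown rice.
Minimise 0.66x1 + 0.53x2 subject to:
  9.2x1 + 2.9x2 ≥ 4.7   (fibre)
  0.1x1 + 0.4x2 ≤ 1   (saturated fat)
  1x1 + 1x2 ≤ 3   (sugar)
  x2 ≤ 1.3
  x1, x2 ≥ 0.
The minimum-cost mix takes nothing from brown rice — only kidney beans. There the fibre constraint is tight.
Solving gives x1 = 0.5109.
Hence cost = 0.66·0.5109 = €0.33719.

€0.337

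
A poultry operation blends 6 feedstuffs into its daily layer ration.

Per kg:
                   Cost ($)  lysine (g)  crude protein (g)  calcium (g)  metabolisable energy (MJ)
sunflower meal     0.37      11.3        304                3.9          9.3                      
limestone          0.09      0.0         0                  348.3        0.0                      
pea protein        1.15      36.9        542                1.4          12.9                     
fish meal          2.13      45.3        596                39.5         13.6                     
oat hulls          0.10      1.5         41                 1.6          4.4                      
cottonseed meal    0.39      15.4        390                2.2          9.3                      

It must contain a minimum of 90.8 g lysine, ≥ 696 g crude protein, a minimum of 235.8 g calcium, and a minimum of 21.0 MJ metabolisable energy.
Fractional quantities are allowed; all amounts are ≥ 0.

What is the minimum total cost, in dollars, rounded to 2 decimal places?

This is a linear program. Let x1 = kg of sunflower meal, x2 = kg of limestone, x3 = kg of pea protein, x4 = kg of fish meal, x5 = kg of oat hulls, x6 = kg of cottonseed meal.
Minimise 0.37x1 + 0.09x2 + 1.15x3 + 2.13x4 + 0.1x5 + 0.39x6 s.t.:
  11.3x1 + 36.9x3 + 45.3x4 + 1.5x5 + 15.4x6 ≥ 90.8   (lysine)
  304x1 + 542x3 + 596x4 + 41x5 + 390x6 ≥ 696   (crude protein)
  3.9x1 + 348.3x2 + 1.4x3 + 39.5x4 + 1.6x5 + 2.2x6 ≥ 235.8   (calcium)
  9.3x1 + 12.9x3 + 13.6x4 + 4.4x5 + 9.3x6 ≥ 21   (metabolisable energy)
  x1, x2, x3, x4, x5, x6 ≥ 0.
At the optimum only limestone, cottonseed meal are positive (sunflower meal, pea protein, fish meal, oat hulls = 0). Binding constraints: lysine and calcium.
Solving gives x2 = 0.6398, x6 = 5.896.
Hence cost = 0.09·0.6398 + 0.39·5.896 = $2.3570.

$2.36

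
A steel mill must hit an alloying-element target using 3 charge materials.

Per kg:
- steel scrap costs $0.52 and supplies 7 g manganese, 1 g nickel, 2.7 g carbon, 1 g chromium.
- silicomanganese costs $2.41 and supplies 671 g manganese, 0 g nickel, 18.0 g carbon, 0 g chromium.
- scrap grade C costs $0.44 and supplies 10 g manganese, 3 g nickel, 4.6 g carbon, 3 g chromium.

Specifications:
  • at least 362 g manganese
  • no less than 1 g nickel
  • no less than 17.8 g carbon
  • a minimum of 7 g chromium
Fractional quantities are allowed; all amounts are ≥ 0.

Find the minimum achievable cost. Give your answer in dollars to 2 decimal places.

$2.24

This is a linear program. Let x1 = kg of steel scrap, x2 = kg of silicomanganese, x3 = kg of scrap grade C.
min 0.52x1 + 2.41x2 + 0.44x3 s.t.:
  7x1 + 671x2 + 10x3 ≥ 362   (manganese)
  1x1 + 3x3 ≥ 1   (nickel)
  2.7x1 + 18x2 + 4.6x3 ≥ 17.8   (carbon)
  1x1 + 3x3 ≥ 7   (chromium)
  x1, x2, x3 ≥ 0.
The cheapest feasible vertex uses only silicomanganese, scrap grade C; steel scrap is not used. The manganese and chromium requirements are met with equality.
Optimal quantities: silicomanganese = 0.5047 kg, scrap grade C = 2.333 kg.
Total cost: 2.41·0.5047 + 0.44·2.333 = 2.2428.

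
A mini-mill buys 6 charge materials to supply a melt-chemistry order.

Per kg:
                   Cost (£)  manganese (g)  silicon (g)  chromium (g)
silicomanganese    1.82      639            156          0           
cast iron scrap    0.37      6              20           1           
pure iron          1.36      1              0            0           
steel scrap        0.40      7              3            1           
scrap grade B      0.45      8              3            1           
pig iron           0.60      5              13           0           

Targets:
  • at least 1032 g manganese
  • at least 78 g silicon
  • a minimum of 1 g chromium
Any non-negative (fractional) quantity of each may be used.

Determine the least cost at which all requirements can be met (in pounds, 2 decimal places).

This is a linear program. Let x1 = kg of silicomanganese, x2 = kg of cast iron scrap, x3 = kg of pure iron, x4 = kg of steel scrap, x5 = kg of scrap grade B, x6 = kg of pig iron.
Minimise 1.82x1 + 0.37x2 + 1.36x3 + 0.4x4 + 0.45x5 + 0.6x6 s.t.:
  639x1 + 6x2 + 1x3 + 7x4 + 8x5 + 5x6 ≥ 1032   (manganese)
  156x1 + 20x2 + 3x4 + 3x5 + 13x6 ≥ 78   (silicon)
  1x2 + 1x4 + 1x5 ≥ 1   (chromium)
  x1, x2, x3, x4, x5, x6 ≥ 0.
The minimum-cost mix takes nothing from pure iron, steel scrap, scrap grade B, pig iron — only silicomanganese, cast iron scrap. There the manganese and chromium constraints are tight.
Solving gives x1 = 1.606, x2 = 1.
Total cost: 1.82·1.606 + 0.37·1 = 3.2929.

£3.29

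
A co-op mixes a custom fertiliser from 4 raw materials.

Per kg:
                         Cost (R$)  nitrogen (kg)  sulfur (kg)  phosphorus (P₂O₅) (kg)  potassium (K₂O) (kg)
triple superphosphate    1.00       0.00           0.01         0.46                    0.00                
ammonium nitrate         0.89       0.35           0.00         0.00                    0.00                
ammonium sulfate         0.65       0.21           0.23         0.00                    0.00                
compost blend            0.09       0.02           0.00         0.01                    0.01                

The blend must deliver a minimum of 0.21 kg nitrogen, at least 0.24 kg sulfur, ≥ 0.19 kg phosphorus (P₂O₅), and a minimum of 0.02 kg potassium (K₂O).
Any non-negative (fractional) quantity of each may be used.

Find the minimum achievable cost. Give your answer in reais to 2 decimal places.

This is a linear program. Let x1 = kg of triple superphosphate, x2 = kg of ammonium nitrate, x3 = kg of ammonium sulfate, x4 = kg of compost blend.
min 1x1 + 0.89x2 + 0.65x3 + 0.09x4 s.t.:
  0.35x2 + 0.21x3 + 0.02x4 ≥ 0.21   (nitrogen)
  0.01x1 + 0.23x3 ≥ 0.24   (sulfur)
  0.46x1 + 0.01x4 ≥ 0.19   (phosphorus (P₂O₅))
  0.01x4 ≥ 0.02   (potassium (K₂O))
  x1, x2, x3, x4 ≥ 0.
The optimal basis is {triple superphosphate, ammonium sulfate, compost blend}; ammonium nitrate drops out. The sulfur, phosphorus (P₂O₅), potassium (K₂O) requirements are met with equality.
Solving gives x1 = 0.3696, x3 = 1.027, x4 = 2.
Cost = 1·0.3696 + 0.65·1.027 + 0.09·2 = 1.2172.

R$1.22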